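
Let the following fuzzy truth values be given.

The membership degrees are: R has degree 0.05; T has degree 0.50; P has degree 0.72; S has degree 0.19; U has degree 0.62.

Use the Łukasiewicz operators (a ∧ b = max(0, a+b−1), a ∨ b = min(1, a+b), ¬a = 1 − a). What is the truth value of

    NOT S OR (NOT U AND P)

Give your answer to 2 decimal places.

NOT S = 1 − 0.19 = 0.81
NOT U = 1 − 0.62 = 0.38
NOT U AND P = max(0, a+b−1) on (0.38, 0.72) = 0.10
NOT S OR (NOT U AND P) = min(1, a+b) on (0.81, 0.10) = 0.91

0.91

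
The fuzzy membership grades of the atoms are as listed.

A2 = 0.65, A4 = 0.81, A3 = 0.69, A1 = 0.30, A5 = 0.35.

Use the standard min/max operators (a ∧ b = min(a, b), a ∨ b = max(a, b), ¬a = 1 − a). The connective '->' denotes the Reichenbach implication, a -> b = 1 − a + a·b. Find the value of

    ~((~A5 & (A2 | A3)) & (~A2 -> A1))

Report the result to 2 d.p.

~A5 = 1 − 0.35 = 0.65
A2 | A3 = max(a, b) on (0.65, 0.69) = 0.69
~A5 & (A2 | A3) = min(a, b) on (0.65, 0.69) = 0.65
~A2 = 1 − 0.65 = 0.35
~A2 -> A1  [Reichenbach: 1 − a + a·b] with a=0.35, b=0.30 → 0.76
(~A5 & (A2 | A3)) & (~A2 -> A1) = min(a, b) on (0.65, 0.76) = 0.65
~((~A5 & (A2 | A3)) & (~A2 -> A1)) = 1 − 0.65 = 0.35

0.35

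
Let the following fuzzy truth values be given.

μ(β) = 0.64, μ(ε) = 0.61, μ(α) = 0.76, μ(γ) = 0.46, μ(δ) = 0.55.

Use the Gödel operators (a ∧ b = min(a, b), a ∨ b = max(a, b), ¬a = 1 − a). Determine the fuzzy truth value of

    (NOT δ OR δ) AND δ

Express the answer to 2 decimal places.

0.55

NOT δ = 1 − 0.55 = 0.45
NOT δ OR δ = max(a, b) on (0.45, 0.55) = 0.55
(NOT δ OR δ) AND δ = min(a, b) on (0.55, 0.55) = 0.55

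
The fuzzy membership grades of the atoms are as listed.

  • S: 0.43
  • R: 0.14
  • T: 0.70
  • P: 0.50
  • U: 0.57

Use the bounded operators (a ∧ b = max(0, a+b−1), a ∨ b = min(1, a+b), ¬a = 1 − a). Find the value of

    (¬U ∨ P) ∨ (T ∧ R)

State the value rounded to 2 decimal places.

¬U = 1 − 0.57 = 0.43
¬U ∨ P = min(1, a+b) on (0.43, 0.50) = 0.93
T ∧ R = max(0, a+b−1) on (0.70, 0.14) = 0.00
(¬U ∨ P) ∨ (T ∧ R) = min(1, a+b) on (0.93, 0.00) = 0.93

0.93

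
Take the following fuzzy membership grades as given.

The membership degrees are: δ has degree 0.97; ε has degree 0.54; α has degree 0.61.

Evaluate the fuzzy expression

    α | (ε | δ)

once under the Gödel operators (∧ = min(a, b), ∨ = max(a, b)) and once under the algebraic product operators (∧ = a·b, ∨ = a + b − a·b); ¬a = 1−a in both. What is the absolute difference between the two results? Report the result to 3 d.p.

Under Gödel:
  ε | δ = max(a, b) on (0.54, 0.97) = 0.97
  α | (ε | δ) = max(a, b) on (0.61, 0.97) = 0.97
  → value = 0.9700
Under algebraic product:
  ε | δ = a + b − a·b on (0.5400, 0.9700) = 0.9862
  α | (ε | δ) = a + b − a·b on (0.6100, 0.9862) = 0.9946
  → value = 0.9946
|0.9700 − 0.9946| = 0.025

0.025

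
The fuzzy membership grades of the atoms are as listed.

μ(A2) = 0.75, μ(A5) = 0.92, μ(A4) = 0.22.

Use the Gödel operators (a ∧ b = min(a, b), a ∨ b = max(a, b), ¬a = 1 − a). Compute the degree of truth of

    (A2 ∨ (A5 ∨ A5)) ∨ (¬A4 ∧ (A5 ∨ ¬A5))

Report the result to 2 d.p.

A5 ∨ A5 = max(a, b) on (0.92, 0.92) = 0.92
A2 ∨ (A5 ∨ A5) = max(a, b) on (0.75, 0.92) = 0.92
¬A4 = 1 − 0.22 = 0.78
¬A5 = 1 − 0.92 = 0.08
A5 ∨ ¬A5 = max(a, b) on (0.92, 0.08) = 0.92
¬A4 ∧ (A5 ∨ ¬A5) = min(a, b) on (0.78, 0.92) = 0.78
(A2 ∨ (A5 ∨ A5)) ∨ (¬A4 ∧ (A5 ∨ ¬A5)) = max(a, b) on (0.92, 0.78) = 0.92

0.92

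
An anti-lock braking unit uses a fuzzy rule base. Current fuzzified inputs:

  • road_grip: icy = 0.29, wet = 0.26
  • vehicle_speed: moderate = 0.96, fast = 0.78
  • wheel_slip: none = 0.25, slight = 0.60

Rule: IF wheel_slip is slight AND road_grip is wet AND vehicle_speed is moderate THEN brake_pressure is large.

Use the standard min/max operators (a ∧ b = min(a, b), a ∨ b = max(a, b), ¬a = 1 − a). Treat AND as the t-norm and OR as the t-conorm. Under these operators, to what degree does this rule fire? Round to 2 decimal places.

firing strength: slight=0.60, wet=0.26, moderate=0.96; AND[min(a, b)] → w = 0.26

0.26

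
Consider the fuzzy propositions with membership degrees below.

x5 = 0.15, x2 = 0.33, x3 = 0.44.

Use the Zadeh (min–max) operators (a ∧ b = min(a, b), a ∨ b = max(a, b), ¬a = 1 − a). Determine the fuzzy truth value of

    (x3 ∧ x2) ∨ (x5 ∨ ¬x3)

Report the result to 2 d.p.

x3 ∧ x2 = min(a, b) on (0.44, 0.33) = 0.33
¬x3 = 1 − 0.44 = 0.56
x5 ∨ ¬x3 = max(a, b) on (0.15, 0.56) = 0.56
(x3 ∧ x2) ∨ (x5 ∨ ¬x3) = max(a, b) on (0.33, 0.56) = 0.56

0.56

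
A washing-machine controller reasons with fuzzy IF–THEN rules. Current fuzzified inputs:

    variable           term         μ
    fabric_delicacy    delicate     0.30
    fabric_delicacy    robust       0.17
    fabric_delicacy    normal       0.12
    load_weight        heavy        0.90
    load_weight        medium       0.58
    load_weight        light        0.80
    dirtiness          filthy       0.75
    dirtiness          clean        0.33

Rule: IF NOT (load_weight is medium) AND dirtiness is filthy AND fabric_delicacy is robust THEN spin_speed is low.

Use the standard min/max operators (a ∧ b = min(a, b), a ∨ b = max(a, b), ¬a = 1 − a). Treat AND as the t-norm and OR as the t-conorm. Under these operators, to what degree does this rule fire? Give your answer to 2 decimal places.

0.17

firing strength: ¬medium=1−0.58=0.42, filthy=0.75, robust=0.17; AND[min(a, b)] → w = 0.17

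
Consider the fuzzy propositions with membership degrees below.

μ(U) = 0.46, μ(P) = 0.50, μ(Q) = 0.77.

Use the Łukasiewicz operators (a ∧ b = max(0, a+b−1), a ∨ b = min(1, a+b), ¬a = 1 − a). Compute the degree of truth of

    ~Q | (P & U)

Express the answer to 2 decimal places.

~Q = 1 − 0.77 = 0.23
P & U = max(0, a+b−1) on (0.50, 0.46) = 0.00
~Q | (P & U) = min(1, a+b) on (0.23, 0.00) = 0.23

0.23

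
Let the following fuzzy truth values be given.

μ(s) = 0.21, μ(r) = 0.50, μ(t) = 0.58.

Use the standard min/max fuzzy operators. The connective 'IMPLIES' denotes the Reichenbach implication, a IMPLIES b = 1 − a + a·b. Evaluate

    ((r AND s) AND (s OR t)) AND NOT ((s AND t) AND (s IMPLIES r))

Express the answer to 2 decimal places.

r AND s = min(a, b) on (0.50, 0.21) = 0.21
s OR t = max(a, b) on (0.21, 0.58) = 0.58
(r AND s) AND (s OR t) = min(a, b) on (0.21, 0.58) = 0.21
s AND t = min(a, b) on (0.21, 0.58) = 0.21
s IMPLIES r  [Reichenbach: 1 − a + a·b] with a=0.21, b=0.50 → 0.90
(s AND t) AND (s IMPLIES r) = min(a, b) on (0.21, 0.90) = 0.21
NOT ((s AND t) AND (s IMPLIES r)) = 1 − 0.21 = 0.79
((r AND s) AND (s OR t)) AND NOT ((s AND t) AND (s IMPLIES r)) = min(a, b) on (0.21, 0.79) = 0.21

0.21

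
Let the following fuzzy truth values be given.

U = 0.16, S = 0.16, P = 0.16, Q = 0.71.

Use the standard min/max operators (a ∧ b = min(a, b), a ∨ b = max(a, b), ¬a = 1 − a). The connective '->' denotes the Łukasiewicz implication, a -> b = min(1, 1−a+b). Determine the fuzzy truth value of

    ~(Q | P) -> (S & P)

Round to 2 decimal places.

Q | P = max(a, b) on (0.71, 0.16) = 0.71
~(Q | P) = 1 − 0.71 = 0.29
S & P = min(a, b) on (0.16, 0.16) = 0.16
~(Q | P) -> (S & P)  [Łukasiewicz: min(1, 1−a+b)] with a=0.29, b=0.16 → 0.87

0.87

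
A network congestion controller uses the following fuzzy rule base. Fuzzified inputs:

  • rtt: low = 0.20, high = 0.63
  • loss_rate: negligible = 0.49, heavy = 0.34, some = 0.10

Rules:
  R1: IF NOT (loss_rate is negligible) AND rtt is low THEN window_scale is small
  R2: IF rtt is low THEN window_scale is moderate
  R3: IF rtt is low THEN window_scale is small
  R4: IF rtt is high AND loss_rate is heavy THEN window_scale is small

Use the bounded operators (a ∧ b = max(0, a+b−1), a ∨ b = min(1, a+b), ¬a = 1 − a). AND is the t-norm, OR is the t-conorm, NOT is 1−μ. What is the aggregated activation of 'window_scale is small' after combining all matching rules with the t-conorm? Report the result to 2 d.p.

R1: ¬negligible=1−0.49=0.51, low=0.20; AND[max(0, a+b−1)] → w = 0.00
R2: low=0.20 → w = 0.20
R3: low=0.20 → w = 0.20
R4: high=0.63, heavy=0.34; AND[max(0, a+b−1)] → w = 0.00
Rules with consequent 'small': {R1, R3, R4} → strengths 0.00, 0.20, 0.00
Aggregate via t-conorm [min(1, a+b)]: 0.20

0.20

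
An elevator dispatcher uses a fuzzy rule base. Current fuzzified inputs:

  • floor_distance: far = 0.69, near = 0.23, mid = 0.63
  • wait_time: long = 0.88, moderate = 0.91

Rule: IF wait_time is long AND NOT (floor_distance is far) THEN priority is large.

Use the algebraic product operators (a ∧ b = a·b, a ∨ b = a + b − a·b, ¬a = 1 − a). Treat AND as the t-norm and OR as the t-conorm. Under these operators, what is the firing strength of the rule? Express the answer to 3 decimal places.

0.273

firing strength: long=0.88, ¬far=1−0.69=0.31; AND[a·b] → w = 0.2728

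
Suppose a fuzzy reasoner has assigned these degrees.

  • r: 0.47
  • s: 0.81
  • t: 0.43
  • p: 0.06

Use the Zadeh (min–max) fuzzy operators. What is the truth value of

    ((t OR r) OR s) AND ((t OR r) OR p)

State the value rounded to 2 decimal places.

0.47

t OR r = max(a, b) on (0.43, 0.47) = 0.47
(t OR r) OR s = max(a, b) on (0.47, 0.81) = 0.81
t OR r = max(a, b) on (0.43, 0.47) = 0.47
(t OR r) OR p = max(a, b) on (0.47, 0.06) = 0.47
((t OR r) OR s) AND ((t OR r) OR p) = min(a, b) on (0.81, 0.47) = 0.47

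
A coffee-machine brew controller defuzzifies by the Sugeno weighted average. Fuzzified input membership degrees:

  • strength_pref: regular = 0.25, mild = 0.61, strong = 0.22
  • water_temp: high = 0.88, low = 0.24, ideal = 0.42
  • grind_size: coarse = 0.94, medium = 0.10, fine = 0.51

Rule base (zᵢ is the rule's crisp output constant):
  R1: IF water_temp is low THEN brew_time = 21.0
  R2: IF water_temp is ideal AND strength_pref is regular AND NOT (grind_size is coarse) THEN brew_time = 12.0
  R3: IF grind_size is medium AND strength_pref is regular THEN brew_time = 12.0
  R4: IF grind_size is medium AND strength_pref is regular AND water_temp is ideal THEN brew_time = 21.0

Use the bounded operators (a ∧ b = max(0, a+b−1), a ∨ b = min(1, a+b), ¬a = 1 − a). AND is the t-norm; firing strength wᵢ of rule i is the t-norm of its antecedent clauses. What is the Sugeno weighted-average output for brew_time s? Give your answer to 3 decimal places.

21.000

R1 (z=21.0): low=0.24 → w = 0.24
R2 (z=12.0): ideal=0.42, regular=0.25, ¬coarse=1−0.94=0.06; AND[max(0, a+b−1)] → w = 0.00
R3 (z=12.0): medium=0.10, regular=0.25; AND[max(0, a+b−1)] → w = 0.00
R4 (z=21.0): medium=0.10, regular=0.25, ideal=0.42; AND[max(0, a+b−1)] → w = 0.00
Weighted average = (0.24·21.0 + 0.00·12.0 + 0.00·12.0 + 0.00·21.0) / (0.24 + 0.00 + 0.00 + 0.00)
  = 5.0400 / 0.2400 = 21.000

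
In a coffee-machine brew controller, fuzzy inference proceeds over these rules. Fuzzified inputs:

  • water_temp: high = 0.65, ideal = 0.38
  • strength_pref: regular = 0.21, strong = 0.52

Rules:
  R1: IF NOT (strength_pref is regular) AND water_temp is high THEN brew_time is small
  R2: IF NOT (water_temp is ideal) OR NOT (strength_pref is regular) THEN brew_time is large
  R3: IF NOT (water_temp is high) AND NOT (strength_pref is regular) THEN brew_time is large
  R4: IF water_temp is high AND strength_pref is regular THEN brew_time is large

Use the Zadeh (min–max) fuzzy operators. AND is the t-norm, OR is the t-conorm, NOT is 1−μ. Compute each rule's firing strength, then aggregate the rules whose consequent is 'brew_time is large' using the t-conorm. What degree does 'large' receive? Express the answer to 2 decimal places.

0.79

R1: ¬regular=1−0.21=0.79, high=0.65; AND[min(a, b)] → w = 0.65
R2: ¬ideal=1−0.38=0.62, ¬regular=1−0.21=0.79; OR[max(a, b)] → w = 0.79
R3: ¬high=1−0.65=0.35, ¬regular=1−0.21=0.79; AND[min(a, b)] → w = 0.35
R4: high=0.65, regular=0.21; AND[min(a, b)] → w = 0.21
Rules with consequent 'large': {R2, R3, R4} → strengths 0.79, 0.35, 0.21
Aggregate via t-conorm [max(a, b)]: 0.79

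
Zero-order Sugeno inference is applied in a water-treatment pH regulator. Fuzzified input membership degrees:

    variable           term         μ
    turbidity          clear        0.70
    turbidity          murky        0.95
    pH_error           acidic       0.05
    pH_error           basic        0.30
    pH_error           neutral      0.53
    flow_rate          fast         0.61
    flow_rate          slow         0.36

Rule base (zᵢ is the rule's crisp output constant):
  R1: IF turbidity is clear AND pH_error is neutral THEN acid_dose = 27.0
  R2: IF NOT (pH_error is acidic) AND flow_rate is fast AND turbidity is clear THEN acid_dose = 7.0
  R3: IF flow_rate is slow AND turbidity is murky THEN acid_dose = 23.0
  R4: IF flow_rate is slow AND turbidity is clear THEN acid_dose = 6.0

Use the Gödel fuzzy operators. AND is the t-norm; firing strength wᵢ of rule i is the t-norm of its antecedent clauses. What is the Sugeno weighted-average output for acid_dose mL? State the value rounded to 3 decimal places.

R1 (z=27.0): clear=0.70, neutral=0.53; AND[min(a, b)] → w = 0.53
R2 (z=7.0): ¬acidic=1−0.05=0.95, fast=0.61, clear=0.70; AND[min(a, b)] → w = 0.61
R3 (z=23.0): slow=0.36, murky=0.95; AND[min(a, b)] → w = 0.36
R4 (z=6.0): slow=0.36, clear=0.70; AND[min(a, b)] → w = 0.36
Weighted average = (0.53·27.0 + 0.61·7.0 + 0.36·23.0 + 0.36·6.0) / (0.53 + 0.61 + 0.36 + 0.36)
  = 29.0200 / 1.8600 = 15.602

15.602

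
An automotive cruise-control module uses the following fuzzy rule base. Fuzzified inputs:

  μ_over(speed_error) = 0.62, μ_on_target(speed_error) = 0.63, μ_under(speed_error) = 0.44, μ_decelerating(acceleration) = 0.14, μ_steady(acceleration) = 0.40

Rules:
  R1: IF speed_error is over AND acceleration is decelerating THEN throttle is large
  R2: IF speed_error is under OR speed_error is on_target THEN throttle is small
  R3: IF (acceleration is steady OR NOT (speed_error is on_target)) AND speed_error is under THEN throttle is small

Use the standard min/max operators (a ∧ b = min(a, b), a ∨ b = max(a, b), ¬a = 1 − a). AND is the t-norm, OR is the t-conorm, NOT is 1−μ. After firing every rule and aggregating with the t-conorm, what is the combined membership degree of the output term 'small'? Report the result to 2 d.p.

R1: over=0.62, decelerating=0.14; AND[min(a, b)] → w = 0.14
R2: under=0.44, on_target=0.63; OR[max(a, b)] → w = 0.63
R3: (steady=0.40 OR ¬on_target=1−0.63=0.37) = 0.40; AND[min(a, b)] with under=0.44 → w = 0.40
Rules with consequent 'small': {R2, R3} → strengths 0.63, 0.40
Aggregate via t-conorm [max(a, b)]: 0.63

0.63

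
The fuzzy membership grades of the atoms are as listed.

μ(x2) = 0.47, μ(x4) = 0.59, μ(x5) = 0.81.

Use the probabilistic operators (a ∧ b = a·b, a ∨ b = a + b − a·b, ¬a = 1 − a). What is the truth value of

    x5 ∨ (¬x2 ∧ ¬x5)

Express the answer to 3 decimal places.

¬x2 = 1 − 0.4700 = 0.5300
¬x5 = 1 − 0.8100 = 0.1900
¬x2 ∧ ¬x5 = a·b on (0.5300, 0.1900) = 0.1007
x5 ∨ (¬x2 ∧ ¬x5) = a + b − a·b on (0.8100, 0.1007) = 0.8291

0.829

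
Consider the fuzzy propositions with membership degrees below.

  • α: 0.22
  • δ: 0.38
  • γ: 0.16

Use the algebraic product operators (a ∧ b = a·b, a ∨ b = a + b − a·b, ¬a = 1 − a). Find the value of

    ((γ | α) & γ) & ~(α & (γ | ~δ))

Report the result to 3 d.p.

0.047

γ | α = a + b − a·b on (0.1600, 0.2200) = 0.3448
(γ | α) & γ = a·b on (0.3448, 0.1600) = 0.0552
~δ = 1 − 0.3800 = 0.6200
γ | ~δ = a + b − a·b on (0.1600, 0.6200) = 0.6808
α & (γ | ~δ) = a·b on (0.2200, 0.6808) = 0.1498
~(α & (γ | ~δ)) = 1 − 0.1498 = 0.8502
((γ | α) & γ) & ~(α & (γ | ~δ)) = a·b on (0.0552, 0.8502) = 0.0469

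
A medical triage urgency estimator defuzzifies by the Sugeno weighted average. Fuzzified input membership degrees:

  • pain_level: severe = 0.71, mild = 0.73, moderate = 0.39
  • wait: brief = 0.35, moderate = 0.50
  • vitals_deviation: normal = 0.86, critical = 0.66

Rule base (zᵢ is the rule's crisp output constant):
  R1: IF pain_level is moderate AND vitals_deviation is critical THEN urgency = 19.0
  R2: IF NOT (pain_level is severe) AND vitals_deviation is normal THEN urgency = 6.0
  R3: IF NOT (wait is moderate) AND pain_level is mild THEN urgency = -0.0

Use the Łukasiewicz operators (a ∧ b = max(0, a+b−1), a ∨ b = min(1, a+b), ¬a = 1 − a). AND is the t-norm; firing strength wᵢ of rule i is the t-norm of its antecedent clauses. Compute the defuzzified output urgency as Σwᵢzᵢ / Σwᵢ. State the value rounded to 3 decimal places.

4.302

R1 (z=19.0): moderate=0.39, critical=0.66; AND[max(0, a+b−1)] → w = 0.05
R2 (z=6.0): ¬severe=1−0.71=0.29, normal=0.86; AND[max(0, a+b−1)] → w = 0.15
R3 (z=-0.0): ¬moderate=1−0.50=0.50, mild=0.73; AND[max(0, a+b−1)] → w = 0.23
Weighted average = (0.05·19.0 + 0.15·6.0 + 0.23·-0.0) / (0.05 + 0.15 + 0.23)
  = 1.8500 / 0.4300 = 4.302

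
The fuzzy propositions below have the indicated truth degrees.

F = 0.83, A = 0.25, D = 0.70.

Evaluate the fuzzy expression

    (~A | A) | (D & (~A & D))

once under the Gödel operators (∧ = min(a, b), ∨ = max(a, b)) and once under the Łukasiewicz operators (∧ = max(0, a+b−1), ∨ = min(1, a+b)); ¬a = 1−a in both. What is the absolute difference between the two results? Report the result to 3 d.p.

Under Gödel:
  ~A = 1 − 0.25 = 0.75
  ~A | A = max(a, b) on (0.75, 0.25) = 0.75
  ~A = 1 − 0.25 = 0.75
  ~A & D = min(a, b) on (0.75, 0.70) = 0.70
  D & (~A & D) = min(a, b) on (0.70, 0.70) = 0.70
  (~A | A) | (D & (~A & D)) = max(a, b) on (0.75, 0.70) = 0.75
  → value = 0.7500
Under Łukasiewicz:
  ~A = 1 − 0.25 = 0.75
  ~A | A = min(1, a+b) on (0.75, 0.25) = 1.00
  ~A = 1 − 0.25 = 0.75
  ~A & D = max(0, a+b−1) on (0.75, 0.70) = 0.45
  D & (~A & D) = max(0, a+b−1) on (0.70, 0.45) = 0.15
  (~A | A) | (D & (~A & D)) = min(1, a+b) on (1.00, 0.15) = 1.00
  → value = 1.0000
|0.7500 − 1.0000| = 0.250

0.250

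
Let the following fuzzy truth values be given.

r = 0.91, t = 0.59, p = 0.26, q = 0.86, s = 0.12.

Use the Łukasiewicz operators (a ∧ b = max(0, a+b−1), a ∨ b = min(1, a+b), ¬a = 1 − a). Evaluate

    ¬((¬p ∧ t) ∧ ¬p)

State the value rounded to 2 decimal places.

0.93

¬p = 1 − 0.26 = 0.74
¬p ∧ t = max(0, a+b−1) on (0.74, 0.59) = 0.33
¬p = 1 − 0.26 = 0.74
(¬p ∧ t) ∧ ¬p = max(0, a+b−1) on (0.33, 0.74) = 0.07
¬((¬p ∧ t) ∧ ¬p) = 1 − 0.07 = 0.93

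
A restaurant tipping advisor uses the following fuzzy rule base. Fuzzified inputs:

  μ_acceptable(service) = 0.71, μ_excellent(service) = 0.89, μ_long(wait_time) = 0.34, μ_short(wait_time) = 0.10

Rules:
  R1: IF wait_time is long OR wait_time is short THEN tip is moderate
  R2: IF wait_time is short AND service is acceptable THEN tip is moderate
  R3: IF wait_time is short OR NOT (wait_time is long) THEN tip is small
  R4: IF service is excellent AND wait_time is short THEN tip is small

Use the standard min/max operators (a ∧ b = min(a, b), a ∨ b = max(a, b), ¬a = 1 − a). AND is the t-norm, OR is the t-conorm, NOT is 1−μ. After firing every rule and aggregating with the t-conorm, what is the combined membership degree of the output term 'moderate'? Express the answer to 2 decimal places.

R1: long=0.34, short=0.10; OR[max(a, b)] → w = 0.34
R2: short=0.10, acceptable=0.71; AND[min(a, b)] → w = 0.10
R3: short=0.10, ¬long=1−0.34=0.66; OR[max(a, b)] → w = 0.66
R4: excellent=0.89, short=0.10; AND[min(a, b)] → w = 0.10
Rules with consequent 'moderate': {R1, R2} → strengths 0.34, 0.10
Aggregate via t-conorm [max(a, b)]: 0.34

0.34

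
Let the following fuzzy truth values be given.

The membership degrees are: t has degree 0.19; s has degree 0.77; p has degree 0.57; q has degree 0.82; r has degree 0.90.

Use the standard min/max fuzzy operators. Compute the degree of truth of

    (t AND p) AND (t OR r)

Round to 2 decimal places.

t AND p = min(a, b) on (0.19, 0.57) = 0.19
t OR r = max(a, b) on (0.19, 0.90) = 0.90
(t AND p) AND (t OR r) = min(a, b) on (0.19, 0.90) = 0.19

0.19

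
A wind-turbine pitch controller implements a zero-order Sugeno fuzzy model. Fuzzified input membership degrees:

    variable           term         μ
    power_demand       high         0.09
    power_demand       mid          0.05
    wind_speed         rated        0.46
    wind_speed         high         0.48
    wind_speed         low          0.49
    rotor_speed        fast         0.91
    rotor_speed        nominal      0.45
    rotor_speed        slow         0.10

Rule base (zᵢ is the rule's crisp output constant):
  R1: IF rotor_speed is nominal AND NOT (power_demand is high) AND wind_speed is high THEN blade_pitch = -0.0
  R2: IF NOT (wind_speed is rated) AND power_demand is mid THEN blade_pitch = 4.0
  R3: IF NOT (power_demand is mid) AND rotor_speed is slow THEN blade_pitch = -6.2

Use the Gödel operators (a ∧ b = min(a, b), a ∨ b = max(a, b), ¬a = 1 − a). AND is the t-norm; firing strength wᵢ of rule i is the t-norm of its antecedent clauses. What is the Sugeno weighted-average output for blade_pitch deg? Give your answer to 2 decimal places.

R1 (z=-0.0): nominal=0.45, ¬high=1−0.09=0.91, high=0.48; AND[min(a, b)] → w = 0.45
R2 (z=4.0): ¬rated=1−0.46=0.54, mid=0.05; AND[min(a, b)] → w = 0.05
R3 (z=-6.2): ¬mid=1−0.05=0.95, slow=0.10; AND[min(a, b)] → w = 0.10
Weighted average = (0.45·-0.0 + 0.05·4.0 + 0.10·-6.2) / (0.45 + 0.05 + 0.10)
  = -0.4200 / 0.6000 = -0.70

-0.70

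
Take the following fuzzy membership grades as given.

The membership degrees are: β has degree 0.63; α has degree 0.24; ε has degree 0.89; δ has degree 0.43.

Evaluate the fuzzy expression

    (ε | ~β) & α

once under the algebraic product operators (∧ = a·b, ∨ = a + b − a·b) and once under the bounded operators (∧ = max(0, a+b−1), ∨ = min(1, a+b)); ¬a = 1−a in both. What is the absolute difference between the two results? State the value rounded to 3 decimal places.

0.017

Under algebraic product:
  ~β = 1 − 0.6300 = 0.3700
  ε | ~β = a + b − a·b on (0.8900, 0.3700) = 0.9307
  (ε | ~β) & α = a·b on (0.9307, 0.2400) = 0.2234
  → value = 0.2234
Under bounded:
  ~β = 1 − 0.63 = 0.37
  ε | ~β = min(1, a+b) on (0.89, 0.37) = 1.00
  (ε | ~β) & α = max(0, a+b−1) on (1.00, 0.24) = 0.24
  → value = 0.2400
|0.2234 − 0.2400| = 0.017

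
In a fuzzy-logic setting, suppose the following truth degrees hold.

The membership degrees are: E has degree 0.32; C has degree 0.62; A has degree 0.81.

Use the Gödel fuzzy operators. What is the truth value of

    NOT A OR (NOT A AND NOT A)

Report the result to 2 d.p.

NOT A = 1 − 0.81 = 0.19
NOT A = 1 − 0.81 = 0.19
NOT A = 1 − 0.81 = 0.19
NOT A AND NOT A = min(a, b) on (0.19, 0.19) = 0.19
NOT A OR (NOT A AND NOT A) = max(a, b) on (0.19, 0.19) = 0.19

0.19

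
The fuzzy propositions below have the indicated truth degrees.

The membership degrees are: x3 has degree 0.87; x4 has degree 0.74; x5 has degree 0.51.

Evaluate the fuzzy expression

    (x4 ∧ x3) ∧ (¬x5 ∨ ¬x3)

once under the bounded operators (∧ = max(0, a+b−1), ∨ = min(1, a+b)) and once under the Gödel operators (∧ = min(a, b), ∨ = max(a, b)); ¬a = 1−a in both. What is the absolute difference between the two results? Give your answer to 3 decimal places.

Under bounded:
  x4 ∧ x3 = max(0, a+b−1) on (0.74, 0.87) = 0.61
  ¬x5 = 1 − 0.51 = 0.49
  ¬x3 = 1 − 0.87 = 0.13
  ¬x5 ∨ ¬x3 = min(1, a+b) on (0.49, 0.13) = 0.62
  (x4 ∧ x3) ∧ (¬x5 ∨ ¬x3) = max(0, a+b−1) on (0.61, 0.62) = 0.23
  → value = 0.2300
Under Gödel:
  x4 ∧ x3 = min(a, b) on (0.74, 0.87) = 0.74
  ¬x5 = 1 − 0.51 = 0.49
  ¬x3 = 1 − 0.87 = 0.13
  ¬x5 ∨ ¬x3 = max(a, b) on (0.49, 0.13) = 0.49
  (x4 ∧ x3) ∧ (¬x5 ∨ ¬x3) = min(a, b) on (0.74, 0.49) = 0.49
  → value = 0.4900
|0.2300 − 0.4900| = 0.260

0.260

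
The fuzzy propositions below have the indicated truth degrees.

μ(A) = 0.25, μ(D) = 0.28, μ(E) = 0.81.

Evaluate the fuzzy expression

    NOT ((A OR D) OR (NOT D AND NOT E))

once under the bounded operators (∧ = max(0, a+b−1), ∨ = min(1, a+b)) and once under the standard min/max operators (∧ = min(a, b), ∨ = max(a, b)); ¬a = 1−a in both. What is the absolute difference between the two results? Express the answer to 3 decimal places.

0.250

Under bounded:
  A OR D = min(1, a+b) on (0.25, 0.28) = 0.53
  NOT D = 1 − 0.28 = 0.72
  NOT E = 1 − 0.81 = 0.19
  NOT D AND NOT E = max(0, a+b−1) on (0.72, 0.19) = 0.00
  (A OR D) OR (NOT D AND NOT E) = min(1, a+b) on (0.53, 0.00) = 0.53
  NOT ((A OR D) OR (NOT D AND NOT E)) = 1 − 0.53 = 0.47
  → value = 0.4700
Under standard min/max:
  A OR D = max(a, b) on (0.25, 0.28) = 0.28
  NOT D = 1 − 0.28 = 0.72
  NOT E = 1 − 0.81 = 0.19
  NOT D AND NOT E = min(a, b) on (0.72, 0.19) = 0.19
  (A OR D) OR (NOT D AND NOT E) = max(a, b) on (0.28, 0.19) = 0.28
  NOT ((A OR D) OR (NOT D AND NOT E)) = 1 − 0.28 = 0.72
  → value = 0.7200
|0.4700 − 0.7200| = 0.250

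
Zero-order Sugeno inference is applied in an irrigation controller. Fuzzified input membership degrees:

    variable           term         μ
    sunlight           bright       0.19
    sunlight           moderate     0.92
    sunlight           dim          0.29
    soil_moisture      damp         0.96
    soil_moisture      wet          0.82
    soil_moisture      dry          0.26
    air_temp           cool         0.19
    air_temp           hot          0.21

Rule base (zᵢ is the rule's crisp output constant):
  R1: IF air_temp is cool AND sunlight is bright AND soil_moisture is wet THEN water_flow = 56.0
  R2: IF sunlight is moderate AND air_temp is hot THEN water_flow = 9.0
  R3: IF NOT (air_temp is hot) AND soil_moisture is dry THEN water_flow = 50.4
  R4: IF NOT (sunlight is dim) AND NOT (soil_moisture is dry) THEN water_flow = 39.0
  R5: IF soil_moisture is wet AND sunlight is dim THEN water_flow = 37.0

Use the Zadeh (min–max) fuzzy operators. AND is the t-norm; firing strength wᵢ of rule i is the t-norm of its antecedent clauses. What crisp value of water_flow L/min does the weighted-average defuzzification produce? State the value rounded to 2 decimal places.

38.59

R1 (z=56.0): cool=0.19, bright=0.19, wet=0.82; AND[min(a, b)] → w = 0.19
R2 (z=9.0): moderate=0.92, hot=0.21; AND[min(a, b)] → w = 0.21
R3 (z=50.4): ¬hot=1−0.21=0.79, dry=0.26; AND[min(a, b)] → w = 0.26
R4 (z=39.0): ¬dim=1−0.29=0.71, ¬dry=1−0.26=0.74; AND[min(a, b)] → w = 0.71
R5 (z=37.0): wet=0.82, dim=0.29; AND[min(a, b)] → w = 0.29
Weighted average = (0.19·56.0 + 0.21·9.0 + 0.26·50.4 + 0.71·39.0 + 0.29·37.0) / (0.19 + 0.21 + 0.26 + 0.71 + 0.29)
  = 64.0540 / 1.6600 = 38.59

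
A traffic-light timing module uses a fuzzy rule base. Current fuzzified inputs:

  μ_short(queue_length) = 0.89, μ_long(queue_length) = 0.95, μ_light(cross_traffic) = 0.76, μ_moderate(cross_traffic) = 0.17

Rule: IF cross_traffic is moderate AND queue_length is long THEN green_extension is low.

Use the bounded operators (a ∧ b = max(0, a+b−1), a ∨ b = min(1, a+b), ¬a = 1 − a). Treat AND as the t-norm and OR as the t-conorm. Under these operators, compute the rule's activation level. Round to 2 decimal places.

firing strength: moderate=0.17, long=0.95; AND[max(0, a+b−1)] → w = 0.12

0.12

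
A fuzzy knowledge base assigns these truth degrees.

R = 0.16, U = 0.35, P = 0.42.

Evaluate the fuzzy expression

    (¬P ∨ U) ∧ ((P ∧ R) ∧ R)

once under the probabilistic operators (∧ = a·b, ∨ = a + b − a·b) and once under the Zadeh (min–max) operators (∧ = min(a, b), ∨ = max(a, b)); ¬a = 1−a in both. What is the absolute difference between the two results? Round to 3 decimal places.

0.152

Under probabilistic:
  ¬P = 1 − 0.4200 = 0.5800
  ¬P ∨ U = a + b − a·b on (0.5800, 0.3500) = 0.7270
  P ∧ R = a·b on (0.4200, 0.1600) = 0.0672
  (P ∧ R) ∧ R = a·b on (0.0672, 0.1600) = 0.0108
  (¬P ∨ U) ∧ ((P ∧ R) ∧ R) = a·b on (0.7270, 0.0108) = 0.0078
  → value = 0.0078
Under Zadeh (min–max):
  ¬P = 1 − 0.42 = 0.58
  ¬P ∨ U = max(a, b) on (0.58, 0.35) = 0.58
  P ∧ R = min(a, b) on (0.42, 0.16) = 0.16
  (P ∧ R) ∧ R = min(a, b) on (0.16, 0.16) = 0.16
  (¬P ∨ U) ∧ ((P ∧ R) ∧ R) = min(a, b) on (0.58, 0.16) = 0.16
  → value = 0.1600
|0.0078 − 0.1600| = 0.152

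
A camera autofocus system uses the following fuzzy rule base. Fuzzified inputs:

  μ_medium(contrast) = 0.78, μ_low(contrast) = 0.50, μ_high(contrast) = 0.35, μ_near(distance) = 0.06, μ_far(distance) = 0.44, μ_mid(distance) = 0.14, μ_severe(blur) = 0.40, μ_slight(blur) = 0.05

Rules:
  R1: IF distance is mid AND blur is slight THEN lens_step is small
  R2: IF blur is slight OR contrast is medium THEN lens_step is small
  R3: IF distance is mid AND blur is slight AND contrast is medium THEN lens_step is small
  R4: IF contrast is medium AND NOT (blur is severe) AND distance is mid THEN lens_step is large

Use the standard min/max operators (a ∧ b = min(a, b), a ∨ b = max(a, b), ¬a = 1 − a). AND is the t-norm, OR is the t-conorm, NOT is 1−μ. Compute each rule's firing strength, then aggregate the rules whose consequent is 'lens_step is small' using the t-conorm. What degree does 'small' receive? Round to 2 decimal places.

R1: mid=0.14, slight=0.05; AND[min(a, b)] → w = 0.05
R2: slight=0.05, medium=0.78; OR[max(a, b)] → w = 0.78
R3: mid=0.14, slight=0.05, medium=0.78; AND[min(a, b)] → w = 0.05
R4: medium=0.78, ¬severe=1−0.40=0.60, mid=0.14; AND[min(a, b)] → w = 0.14
Rules with consequent 'small': {R1, R2, R3} → strengths 0.05, 0.78, 0.05
Aggregate via t-conorm [max(a, b)]: 0.78

0.78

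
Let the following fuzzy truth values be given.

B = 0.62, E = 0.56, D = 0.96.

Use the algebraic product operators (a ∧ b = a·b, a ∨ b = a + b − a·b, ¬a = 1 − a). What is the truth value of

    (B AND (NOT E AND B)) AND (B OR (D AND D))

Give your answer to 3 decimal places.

NOT E = 1 − 0.5600 = 0.4400
NOT E AND B = a·b on (0.4400, 0.6200) = 0.2728
B AND (NOT E AND B) = a·b on (0.6200, 0.2728) = 0.1691
D AND D = a·b on (0.9600, 0.9600) = 0.9216
B OR (D AND D) = a + b − a·b on (0.6200, 0.9216) = 0.9702
(B AND (NOT E AND B)) AND (B OR (D AND D)) = a·b on (0.1691, 0.9702) = 0.1641

0.164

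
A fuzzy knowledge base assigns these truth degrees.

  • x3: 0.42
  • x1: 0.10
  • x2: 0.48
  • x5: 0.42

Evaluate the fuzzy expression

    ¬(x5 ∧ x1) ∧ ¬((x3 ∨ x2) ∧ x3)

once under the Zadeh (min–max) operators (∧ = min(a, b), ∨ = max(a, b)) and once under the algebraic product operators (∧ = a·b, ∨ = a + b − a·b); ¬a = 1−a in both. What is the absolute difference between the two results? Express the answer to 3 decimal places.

0.097

Under Zadeh (min–max):
  x5 ∧ x1 = min(a, b) on (0.42, 0.10) = 0.10
  ¬(x5 ∧ x1) = 1 − 0.10 = 0.90
  x3 ∨ x2 = max(a, b) on (0.42, 0.48) = 0.48
  (x3 ∨ x2) ∧ x3 = min(a, b) on (0.48, 0.42) = 0.42
  ¬((x3 ∨ x2) ∧ x3) = 1 − 0.42 = 0.58
  ¬(x5 ∧ x1) ∧ ¬((x3 ∨ x2) ∧ x3) = min(a, b) on (0.90, 0.58) = 0.58
  → value = 0.5800
Under algebraic product:
  x5 ∧ x1 = a·b on (0.4200, 0.1000) = 0.0420
  ¬(x5 ∧ x1) = 1 − 0.0420 = 0.9580
  x3 ∨ x2 = a + b − a·b on (0.4200, 0.4800) = 0.6984
  (x3 ∨ x2) ∧ x3 = a·b on (0.6984, 0.4200) = 0.2933
  ¬((x3 ∨ x2) ∧ x3) = 1 − 0.2933 = 0.7067
  ¬(x5 ∧ x1) ∧ ¬((x3 ∨ x2) ∧ x3) = a·b on (0.9580, 0.7067) = 0.6770
  → value = 0.6770
|0.5800 − 0.6770| = 0.097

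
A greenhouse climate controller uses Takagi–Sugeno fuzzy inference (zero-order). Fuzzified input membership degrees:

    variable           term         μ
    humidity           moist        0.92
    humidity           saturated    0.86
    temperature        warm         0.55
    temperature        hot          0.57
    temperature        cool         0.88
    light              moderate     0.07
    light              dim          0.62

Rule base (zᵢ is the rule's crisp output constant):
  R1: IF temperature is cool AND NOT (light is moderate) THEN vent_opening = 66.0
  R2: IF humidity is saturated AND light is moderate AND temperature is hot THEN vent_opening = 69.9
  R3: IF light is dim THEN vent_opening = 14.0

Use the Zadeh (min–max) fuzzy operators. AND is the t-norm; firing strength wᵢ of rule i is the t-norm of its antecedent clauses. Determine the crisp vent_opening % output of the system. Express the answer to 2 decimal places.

R1 (z=66.0): cool=0.88, ¬moderate=1−0.07=0.93; AND[min(a, b)] → w = 0.88
R2 (z=69.9): saturated=0.86, moderate=0.07, hot=0.57; AND[min(a, b)] → w = 0.07
R3 (z=14.0): dim=0.62 → w = 0.62
Weighted average = (0.88·66.0 + 0.07·69.9 + 0.62·14.0) / (0.88 + 0.07 + 0.62)
  = 71.6530 / 1.5700 = 45.64

45.64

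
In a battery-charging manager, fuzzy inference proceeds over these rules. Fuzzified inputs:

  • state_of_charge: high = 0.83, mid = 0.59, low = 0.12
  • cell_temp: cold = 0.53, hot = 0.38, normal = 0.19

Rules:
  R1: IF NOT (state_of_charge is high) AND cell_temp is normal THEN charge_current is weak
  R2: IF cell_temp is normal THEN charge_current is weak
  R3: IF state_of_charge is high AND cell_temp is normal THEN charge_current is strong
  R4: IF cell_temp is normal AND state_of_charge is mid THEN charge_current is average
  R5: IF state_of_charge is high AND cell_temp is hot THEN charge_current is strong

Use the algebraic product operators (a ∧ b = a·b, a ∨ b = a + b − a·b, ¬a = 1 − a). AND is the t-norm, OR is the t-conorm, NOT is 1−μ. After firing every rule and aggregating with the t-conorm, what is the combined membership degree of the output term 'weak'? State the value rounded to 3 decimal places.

0.216

R1: ¬high=1−0.83=0.17, normal=0.19; AND[a·b] → w = 0.0323
R2: normal=0.19 → w = 0.1900
R3: high=0.83, normal=0.19; AND[a·b] → w = 0.1577
R4: normal=0.19, mid=0.59; AND[a·b] → w = 0.1121
R5: high=0.83, hot=0.38; AND[a·b] → w = 0.3154
Rules with consequent 'weak': {R1, R2} → strengths 0.0323, 0.1900
Aggregate via t-conorm [a + b − a·b]: 0.2162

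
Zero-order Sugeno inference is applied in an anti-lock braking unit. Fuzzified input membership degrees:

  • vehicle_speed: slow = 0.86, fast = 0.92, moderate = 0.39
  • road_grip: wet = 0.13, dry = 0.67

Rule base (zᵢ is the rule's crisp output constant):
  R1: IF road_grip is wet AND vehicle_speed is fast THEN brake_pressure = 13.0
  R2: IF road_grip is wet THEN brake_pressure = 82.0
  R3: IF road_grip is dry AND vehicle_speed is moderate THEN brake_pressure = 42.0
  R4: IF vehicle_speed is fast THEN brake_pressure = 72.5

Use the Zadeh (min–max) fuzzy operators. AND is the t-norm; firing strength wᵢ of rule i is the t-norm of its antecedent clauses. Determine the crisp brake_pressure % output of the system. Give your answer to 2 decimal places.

60.78

R1 (z=13.0): wet=0.13, fast=0.92; AND[min(a, b)] → w = 0.13
R2 (z=82.0): wet=0.13 → w = 0.13
R3 (z=42.0): dry=0.67, moderate=0.39; AND[min(a, b)] → w = 0.39
R4 (z=72.5): fast=0.92 → w = 0.92
Weighted average = (0.13·13.0 + 0.13·82.0 + 0.39·42.0 + 0.92·72.5) / (0.13 + 0.13 + 0.39 + 0.92)
  = 95.4300 / 1.5700 = 60.78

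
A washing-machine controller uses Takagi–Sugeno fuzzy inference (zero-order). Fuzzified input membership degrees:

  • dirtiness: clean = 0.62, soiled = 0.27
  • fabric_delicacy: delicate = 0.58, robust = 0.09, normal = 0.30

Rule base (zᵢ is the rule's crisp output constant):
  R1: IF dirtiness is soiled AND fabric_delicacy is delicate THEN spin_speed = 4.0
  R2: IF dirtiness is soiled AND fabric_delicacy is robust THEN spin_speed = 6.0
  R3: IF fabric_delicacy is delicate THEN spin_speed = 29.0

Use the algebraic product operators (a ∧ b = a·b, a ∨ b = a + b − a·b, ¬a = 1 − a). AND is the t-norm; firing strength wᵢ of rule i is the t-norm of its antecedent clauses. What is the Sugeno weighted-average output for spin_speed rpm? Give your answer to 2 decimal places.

23.12

R1 (z=4.0): soiled=0.27, delicate=0.58; AND[a·b] → w = 0.1566
R2 (z=6.0): soiled=0.27, robust=0.09; AND[a·b] → w = 0.0243
R3 (z=29.0): delicate=0.58 → w = 0.5800
Weighted average = (0.1566·4.0 + 0.0243·6.0 + 0.5800·29.0) / (0.1566 + 0.0243 + 0.5800)
  = 17.5922 / 0.7609 = 23.12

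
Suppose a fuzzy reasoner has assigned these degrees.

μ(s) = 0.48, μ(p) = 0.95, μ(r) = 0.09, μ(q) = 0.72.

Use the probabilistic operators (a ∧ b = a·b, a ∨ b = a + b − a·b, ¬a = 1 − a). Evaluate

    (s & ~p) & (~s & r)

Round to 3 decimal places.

0.001

~p = 1 − 0.9500 = 0.0500
s & ~p = a·b on (0.4800, 0.0500) = 0.0240
~s = 1 − 0.4800 = 0.5200
~s & r = a·b on (0.5200, 0.0900) = 0.0468
(s & ~p) & (~s & r) = a·b on (0.0240, 0.0468) = 0.0011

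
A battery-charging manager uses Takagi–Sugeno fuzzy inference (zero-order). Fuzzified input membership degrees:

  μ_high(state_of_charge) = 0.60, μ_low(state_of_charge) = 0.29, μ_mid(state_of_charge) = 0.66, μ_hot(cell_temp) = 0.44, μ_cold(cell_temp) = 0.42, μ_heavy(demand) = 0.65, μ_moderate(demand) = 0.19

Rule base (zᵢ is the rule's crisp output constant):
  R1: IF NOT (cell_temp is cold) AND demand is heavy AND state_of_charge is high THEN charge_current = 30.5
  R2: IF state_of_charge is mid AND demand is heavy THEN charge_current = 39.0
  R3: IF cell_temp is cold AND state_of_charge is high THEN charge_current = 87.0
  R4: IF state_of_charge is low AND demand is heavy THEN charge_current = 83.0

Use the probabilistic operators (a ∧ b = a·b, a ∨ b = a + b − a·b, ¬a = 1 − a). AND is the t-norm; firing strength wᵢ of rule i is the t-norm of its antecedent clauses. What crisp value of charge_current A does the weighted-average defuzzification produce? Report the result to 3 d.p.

55.854

R1 (z=30.5): ¬cold=1−0.42=0.58, heavy=0.65, high=0.60; AND[a·b] → w = 0.2262
R2 (z=39.0): mid=0.66, heavy=0.65; AND[a·b] → w = 0.4290
R3 (z=87.0): cold=0.42, high=0.60; AND[a·b] → w = 0.2520
R4 (z=83.0): low=0.29, heavy=0.65; AND[a·b] → w = 0.1885
Weighted average = (0.2262·30.5 + 0.4290·39.0 + 0.2520·87.0 + 0.1885·83.0) / (0.2262 + 0.4290 + 0.2520 + 0.1885)
  = 61.1996 / 1.0957 = 55.854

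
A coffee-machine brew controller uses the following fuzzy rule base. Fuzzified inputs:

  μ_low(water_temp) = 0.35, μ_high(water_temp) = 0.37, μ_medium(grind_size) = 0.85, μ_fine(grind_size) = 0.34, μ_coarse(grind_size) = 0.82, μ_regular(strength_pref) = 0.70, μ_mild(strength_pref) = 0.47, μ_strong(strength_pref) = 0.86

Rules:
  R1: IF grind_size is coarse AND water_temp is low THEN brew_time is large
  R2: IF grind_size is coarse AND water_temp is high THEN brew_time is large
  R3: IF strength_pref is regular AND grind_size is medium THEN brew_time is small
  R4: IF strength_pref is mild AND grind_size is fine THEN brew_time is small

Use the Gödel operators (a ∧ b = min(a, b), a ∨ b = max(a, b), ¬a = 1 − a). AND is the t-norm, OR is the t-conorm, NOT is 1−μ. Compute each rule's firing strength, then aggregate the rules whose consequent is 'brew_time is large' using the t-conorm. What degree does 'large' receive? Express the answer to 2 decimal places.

0.37

R1: coarse=0.82, low=0.35; AND[min(a, b)] → w = 0.35
R2: coarse=0.82, high=0.37; AND[min(a, b)] → w = 0.37
R3: regular=0.70, medium=0.85; AND[min(a, b)] → w = 0.70
R4: mild=0.47, fine=0.34; AND[min(a, b)] → w = 0.34
Rules with consequent 'large': {R1, R2} → strengths 0.35, 0.37
Aggregate via t-conorm [max(a, b)]: 0.37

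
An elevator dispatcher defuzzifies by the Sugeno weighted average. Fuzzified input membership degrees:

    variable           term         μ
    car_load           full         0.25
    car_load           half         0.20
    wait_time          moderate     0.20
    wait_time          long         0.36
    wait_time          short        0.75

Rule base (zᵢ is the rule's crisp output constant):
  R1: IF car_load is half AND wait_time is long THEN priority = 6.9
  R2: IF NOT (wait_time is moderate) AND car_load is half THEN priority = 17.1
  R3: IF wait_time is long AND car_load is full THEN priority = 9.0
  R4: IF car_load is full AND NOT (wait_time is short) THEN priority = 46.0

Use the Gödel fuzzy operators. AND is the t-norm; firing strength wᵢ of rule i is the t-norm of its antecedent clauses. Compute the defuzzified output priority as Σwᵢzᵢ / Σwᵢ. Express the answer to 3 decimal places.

R1 (z=6.9): half=0.20, long=0.36; AND[min(a, b)] → w = 0.20
R2 (z=17.1): ¬moderate=1−0.20=0.80, half=0.20; AND[min(a, b)] → w = 0.20
R3 (z=9.0): long=0.36, full=0.25; AND[min(a, b)] → w = 0.25
R4 (z=46.0): full=0.25, ¬short=1−0.75=0.25; AND[min(a, b)] → w = 0.25
Weighted average = (0.20·6.9 + 0.20·17.1 + 0.25·9.0 + 0.25·46.0) / (0.20 + 0.20 + 0.25 + 0.25)
  = 18.5500 / 0.9000 = 20.611

20.611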